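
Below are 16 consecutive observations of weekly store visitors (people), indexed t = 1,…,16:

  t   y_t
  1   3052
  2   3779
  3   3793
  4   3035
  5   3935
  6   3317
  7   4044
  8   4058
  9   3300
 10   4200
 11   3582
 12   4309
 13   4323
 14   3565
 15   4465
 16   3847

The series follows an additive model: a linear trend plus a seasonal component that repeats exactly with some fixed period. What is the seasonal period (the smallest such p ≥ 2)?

First differences y_{t+1} − y_t: 727, 14, -758, 900, -618, 727, 14, -758, 900, -618, 727, 14, …
The difference pattern repeats every 5 terms and not for any smaller step, so p = 5.

5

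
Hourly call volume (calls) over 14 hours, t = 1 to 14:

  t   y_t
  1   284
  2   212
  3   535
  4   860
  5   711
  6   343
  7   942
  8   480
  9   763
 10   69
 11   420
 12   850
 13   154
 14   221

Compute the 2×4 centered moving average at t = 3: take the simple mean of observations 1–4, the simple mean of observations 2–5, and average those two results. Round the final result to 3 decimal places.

Sum over 1–4: 284 + 212 + 535 + 860 = 1891
Sum over 2–5: 212 + 535 + 860 + 711 = 2318
CMA at t=3 = (1891 + 2318) / (2·4) = 4209 / 8 = 526.125

526.125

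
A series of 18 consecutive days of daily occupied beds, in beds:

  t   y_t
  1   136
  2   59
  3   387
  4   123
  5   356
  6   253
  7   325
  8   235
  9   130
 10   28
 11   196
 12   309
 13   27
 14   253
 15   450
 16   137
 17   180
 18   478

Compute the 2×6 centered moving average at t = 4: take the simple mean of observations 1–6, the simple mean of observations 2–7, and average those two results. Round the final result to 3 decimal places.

234.750

Sum over 1–6: 136 + 59 + 387 + 123 + 356 + 253 = 1314
Sum over 2–7: 59 + 387 + 123 + 356 + 253 + 325 = 1503
CMA at t=4 = (1314 + 1503) / (2·6) = 2817 / 12 = 234.750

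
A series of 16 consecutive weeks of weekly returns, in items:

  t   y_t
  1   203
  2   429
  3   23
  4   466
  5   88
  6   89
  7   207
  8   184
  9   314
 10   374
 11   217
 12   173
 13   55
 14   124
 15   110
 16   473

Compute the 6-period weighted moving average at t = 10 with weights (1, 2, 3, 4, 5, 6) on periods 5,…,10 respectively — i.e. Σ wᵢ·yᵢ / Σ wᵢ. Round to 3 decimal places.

Weighted sum: 1·88 + 2·89 + 3·207 + 4·184 + 5·314 + 6·374 = 88 + 178 + 621 + 736 + 1570 + 2244 = 5437
Weight total: 1 + 2 + 3 + 4 + 5 + 6 = 21
WMA = 5437 / 21 = 258.905

258.905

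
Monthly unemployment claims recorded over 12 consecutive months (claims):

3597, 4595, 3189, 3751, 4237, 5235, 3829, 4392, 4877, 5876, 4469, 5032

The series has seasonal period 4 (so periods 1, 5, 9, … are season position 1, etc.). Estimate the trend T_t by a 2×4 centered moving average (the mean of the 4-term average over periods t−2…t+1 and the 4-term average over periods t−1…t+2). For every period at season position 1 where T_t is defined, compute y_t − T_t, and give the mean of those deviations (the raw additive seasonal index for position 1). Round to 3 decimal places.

Season position 1 occurs at t = 5, 9 (where T_t is defined).
t=5: T_5 = 4183.00000; y_5 − T_5 = 4237 − 4183.00000 = 54.00000
t=9: T_9 = 4823.50000; y_9 − T_9 = 4877 − 4823.50000 = 53.50000
Mean deviation: (54.00000 + 53.50000) / 2 = 53.750

53.750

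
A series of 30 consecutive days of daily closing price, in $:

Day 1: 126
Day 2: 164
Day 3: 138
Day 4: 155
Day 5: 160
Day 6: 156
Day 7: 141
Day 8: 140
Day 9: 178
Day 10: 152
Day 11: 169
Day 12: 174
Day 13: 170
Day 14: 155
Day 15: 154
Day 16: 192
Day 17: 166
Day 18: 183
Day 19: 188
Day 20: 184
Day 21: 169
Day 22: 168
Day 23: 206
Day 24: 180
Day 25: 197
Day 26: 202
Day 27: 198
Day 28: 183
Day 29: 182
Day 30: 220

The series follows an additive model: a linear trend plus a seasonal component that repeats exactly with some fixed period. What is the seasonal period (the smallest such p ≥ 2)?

First differences y_{t+1} − y_t: 38, -26, 17, 5, -4, -15, -1, 38, -26, 17, 5, -4, -15, -1, 38, -26, …
The difference pattern repeats every 7 terms and not for any smaller step, so p = 7.

7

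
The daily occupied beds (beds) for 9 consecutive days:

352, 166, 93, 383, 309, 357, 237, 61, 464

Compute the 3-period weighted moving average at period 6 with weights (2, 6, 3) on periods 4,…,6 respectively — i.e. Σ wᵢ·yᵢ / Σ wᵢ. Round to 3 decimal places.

335.545

Weighted sum: 2·383 + 6·309 + 3·357 = 766 + 1854 + 1071 = 3691
Weight total: 2 + 6 + 3 = 11
WMA = 3691 / 11 = 335.545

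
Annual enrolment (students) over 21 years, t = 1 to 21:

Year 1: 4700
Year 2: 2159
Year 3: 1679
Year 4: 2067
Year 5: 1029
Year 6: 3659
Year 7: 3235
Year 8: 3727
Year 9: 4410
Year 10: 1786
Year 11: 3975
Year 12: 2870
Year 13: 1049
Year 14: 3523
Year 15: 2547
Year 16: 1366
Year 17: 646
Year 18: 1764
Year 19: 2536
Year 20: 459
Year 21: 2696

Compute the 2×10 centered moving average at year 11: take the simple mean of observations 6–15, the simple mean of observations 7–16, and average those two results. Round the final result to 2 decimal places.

2963.45

Sum over 6–15: 3659 + 3235 + 3727 + 4410 + 1786 + 3975 + 2870 + 1049 + 3523 + 2547 = 30781
Sum over 7–16: 3235 + 3727 + 4410 + 1786 + 3975 + 2870 + 1049 + 3523 + 2547 + 1366 = 28488
CMA at t=11 = (30781 + 28488) / (2·10) = 59269 / 20 = 2963.45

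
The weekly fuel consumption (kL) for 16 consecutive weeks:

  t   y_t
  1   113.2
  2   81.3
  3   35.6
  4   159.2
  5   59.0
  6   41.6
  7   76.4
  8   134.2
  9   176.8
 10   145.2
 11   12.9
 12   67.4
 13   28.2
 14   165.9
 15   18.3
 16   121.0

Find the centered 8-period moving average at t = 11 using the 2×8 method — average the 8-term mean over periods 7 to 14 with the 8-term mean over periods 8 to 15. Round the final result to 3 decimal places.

97.244

Sum over 7–14: 76.4 + 134.2 + 176.8 + 145.2 + 12.9 + 67.4 + 28.2 + 165.9 = 807.0
Sum over 8–15: 134.2 + 176.8 + 145.2 + 12.9 + 67.4 + 28.2 + 165.9 + 18.3 = 748.9
CMA at t=11 = (807.0 + 748.9) / (2·8) = 1555.9 / 16 = 97.244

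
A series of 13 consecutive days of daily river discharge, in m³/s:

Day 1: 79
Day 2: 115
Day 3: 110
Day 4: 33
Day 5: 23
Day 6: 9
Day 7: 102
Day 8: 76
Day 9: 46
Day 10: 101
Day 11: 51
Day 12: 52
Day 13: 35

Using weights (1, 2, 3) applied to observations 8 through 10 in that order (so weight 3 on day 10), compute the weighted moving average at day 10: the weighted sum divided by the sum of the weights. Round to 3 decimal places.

78.500

Weighted sum: 1·76 + 2·46 + 3·101 = 76 + 92 + 303 = 471
Weight total: 1 + 2 + 3 = 6
WMA = 471 / 6 = 78.500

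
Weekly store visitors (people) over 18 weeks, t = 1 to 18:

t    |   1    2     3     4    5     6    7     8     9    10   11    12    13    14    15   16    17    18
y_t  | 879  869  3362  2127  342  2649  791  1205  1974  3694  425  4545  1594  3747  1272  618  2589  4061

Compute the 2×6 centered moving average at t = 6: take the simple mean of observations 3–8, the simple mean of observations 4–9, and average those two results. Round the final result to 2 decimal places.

1630.33

Sum over 3–8: 3362 + 2127 + 342 + 2649 + 791 + 1205 = 10476
Sum over 4–9: 2127 + 342 + 2649 + 791 + 1205 + 1974 = 9088
CMA at t=6 = (10476 + 9088) / (2·6) = 19564 / 12 = 1630.33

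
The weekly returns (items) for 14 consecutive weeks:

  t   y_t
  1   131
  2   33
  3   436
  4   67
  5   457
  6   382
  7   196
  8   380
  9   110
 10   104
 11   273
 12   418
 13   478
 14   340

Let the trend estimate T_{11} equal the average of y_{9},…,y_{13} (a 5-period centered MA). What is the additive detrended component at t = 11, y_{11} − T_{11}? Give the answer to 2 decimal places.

Trend T_11 = (110 + 104 + 273 + 418 + 478) / 5 = 1383/5 = 276.6000
Detrended value: 273 − 276.6000 = -3.60

-3.60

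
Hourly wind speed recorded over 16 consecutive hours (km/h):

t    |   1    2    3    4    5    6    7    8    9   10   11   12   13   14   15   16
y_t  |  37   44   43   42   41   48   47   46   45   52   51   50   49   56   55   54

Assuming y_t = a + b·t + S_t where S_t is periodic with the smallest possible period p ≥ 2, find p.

First differences y_{t+1} − y_t: 7, -1, -1, -1, 7, -1, -1, -1, 7, -1, …
The difference pattern repeats every 4 terms and not for any smaller step, so p = 4.

4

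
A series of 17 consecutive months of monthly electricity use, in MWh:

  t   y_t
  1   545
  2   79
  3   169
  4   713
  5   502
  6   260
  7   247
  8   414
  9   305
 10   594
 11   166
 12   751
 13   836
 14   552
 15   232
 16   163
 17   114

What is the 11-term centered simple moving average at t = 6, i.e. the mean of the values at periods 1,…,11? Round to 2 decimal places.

Sum of periods 1–11: 545 + 79 + 169 + 713 + 502 + 260 + 247 + 414 + 305 + 594 + 166 = 3994
Divide by 11: 3994 / 11 = 363.09

363.09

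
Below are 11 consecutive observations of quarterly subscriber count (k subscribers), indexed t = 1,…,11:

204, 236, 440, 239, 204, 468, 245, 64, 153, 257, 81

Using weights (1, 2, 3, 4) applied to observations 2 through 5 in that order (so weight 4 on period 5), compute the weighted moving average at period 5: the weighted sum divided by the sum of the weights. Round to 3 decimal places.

Weighted sum: 1·236 + 2·440 + 3·239 + 4·204 = 236 + 880 + 717 + 816 = 2649
Weight total: 1 + 2 + 3 + 4 = 10
WMA = 2649 / 10 = 264.900

264.900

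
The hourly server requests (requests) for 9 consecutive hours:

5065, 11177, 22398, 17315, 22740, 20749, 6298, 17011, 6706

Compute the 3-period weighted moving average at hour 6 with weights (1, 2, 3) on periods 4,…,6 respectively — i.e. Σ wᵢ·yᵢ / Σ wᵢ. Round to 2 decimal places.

20840.33

Weighted sum: 1·17315 + 2·22740 + 3·20749 = 17315 + 45480 + 62247 = 125042
Weight total: 1 + 2 + 3 = 6
WMA = 125042 / 6 = 20840.33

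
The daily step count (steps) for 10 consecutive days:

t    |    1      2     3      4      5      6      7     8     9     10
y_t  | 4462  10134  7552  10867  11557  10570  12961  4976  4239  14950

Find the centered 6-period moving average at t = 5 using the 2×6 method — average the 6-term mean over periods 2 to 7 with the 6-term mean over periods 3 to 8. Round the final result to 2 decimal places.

Sum over 2–7: 10134 + 7552 + 10867 + 11557 + 10570 + 12961 = 63641
Sum over 3–8: 7552 + 10867 + 11557 + 10570 + 12961 + 4976 = 58483
CMA at t=5 = (63641 + 58483) / (2·6) = 122124 / 12 = 10177.00

10177.00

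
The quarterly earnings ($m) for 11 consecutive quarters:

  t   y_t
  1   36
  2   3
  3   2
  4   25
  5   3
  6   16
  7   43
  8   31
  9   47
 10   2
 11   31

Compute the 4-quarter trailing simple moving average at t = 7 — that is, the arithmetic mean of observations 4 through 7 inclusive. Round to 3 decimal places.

21.750

Sum of periods 4–7: 25 + 3 + 16 + 43 = 87
Divide by 4: 87 / 4 = 21.750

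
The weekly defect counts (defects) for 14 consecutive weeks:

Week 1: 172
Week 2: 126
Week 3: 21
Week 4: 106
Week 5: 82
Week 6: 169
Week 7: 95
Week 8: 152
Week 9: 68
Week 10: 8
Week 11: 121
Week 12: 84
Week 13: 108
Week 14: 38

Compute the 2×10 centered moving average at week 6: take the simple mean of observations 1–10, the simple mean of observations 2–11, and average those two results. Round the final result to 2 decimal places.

97.35

Sum over 1–10: 172 + 126 + 21 + 106 + 82 + 169 + 95 + 152 + 68 + 8 = 999
Sum over 2–11: 126 + 21 + 106 + 82 + 169 + 95 + 152 + 68 + 8 + 121 = 948
CMA at t=6 = (999 + 948) / (2·10) = 1947 / 20 = 97.35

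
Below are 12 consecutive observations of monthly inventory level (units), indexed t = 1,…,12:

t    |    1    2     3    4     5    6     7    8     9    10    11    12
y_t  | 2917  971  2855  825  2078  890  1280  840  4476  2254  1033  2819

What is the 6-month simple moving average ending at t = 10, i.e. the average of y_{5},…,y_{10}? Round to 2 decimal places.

1969.67

Sum of periods 5–10: 2078 + 890 + 1280 + 840 + 4476 + 2254 = 11818
Divide by 6: 11818 / 6 = 1969.67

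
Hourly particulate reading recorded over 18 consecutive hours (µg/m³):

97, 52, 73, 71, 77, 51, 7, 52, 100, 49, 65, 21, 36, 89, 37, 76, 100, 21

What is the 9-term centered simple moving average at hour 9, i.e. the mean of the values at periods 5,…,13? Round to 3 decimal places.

50.889

Sum of periods 5–13: 77 + 51 + 7 + 52 + 100 + 49 + 65 + 21 + 36 = 458
Divide by 9: 458 / 9 = 50.889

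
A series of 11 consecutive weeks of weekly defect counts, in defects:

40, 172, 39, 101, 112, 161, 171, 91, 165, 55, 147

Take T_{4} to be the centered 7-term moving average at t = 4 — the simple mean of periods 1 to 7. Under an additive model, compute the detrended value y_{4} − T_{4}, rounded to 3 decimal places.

Trend T_4 = (40 + 172 + 39 + 101 + 112 + 161 + 171) / 7 = 796/7 = 113.71429
Detrended value: 101 − 113.71429 = -12.714

-12.714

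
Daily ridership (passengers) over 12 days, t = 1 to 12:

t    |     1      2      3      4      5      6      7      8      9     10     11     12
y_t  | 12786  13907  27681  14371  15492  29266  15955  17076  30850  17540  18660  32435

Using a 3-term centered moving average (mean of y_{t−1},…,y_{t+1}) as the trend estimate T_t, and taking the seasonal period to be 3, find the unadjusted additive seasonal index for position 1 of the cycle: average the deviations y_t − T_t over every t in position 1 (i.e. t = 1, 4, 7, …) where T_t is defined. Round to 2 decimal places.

Season position 1 occurs at t = 4, 7, 10 (where T_t is defined).
t=4: T_4 = 19181.3333; y_4 − T_4 = 14371 − 19181.3333 = -4810.3333
t=7: T_7 = 20765.6667; y_7 − T_7 = 15955 − 20765.6667 = -4810.6667
t=10: T_10 = 22350.0000; y_10 − T_10 = 17540 − 22350.0000 = -4810.0000
Mean deviation: (-4810.3333 + -4810.6667 + -4810.0000) / 3 = -4810.33

-4810.33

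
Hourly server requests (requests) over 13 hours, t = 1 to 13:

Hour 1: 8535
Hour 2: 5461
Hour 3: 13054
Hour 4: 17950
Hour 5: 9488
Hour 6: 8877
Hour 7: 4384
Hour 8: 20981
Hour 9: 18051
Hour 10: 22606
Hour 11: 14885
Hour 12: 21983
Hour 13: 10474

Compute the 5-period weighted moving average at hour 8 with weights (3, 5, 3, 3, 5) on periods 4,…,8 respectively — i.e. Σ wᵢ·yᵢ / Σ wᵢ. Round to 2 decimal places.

Weighted sum: 3·17950 + 5·9488 + 3·8877 + 3·4384 + 5·20981 = 53850 + 47440 + 26631 + 13152 + 104905 = 245978
Weight total: 3 + 5 + 3 + 3 + 5 = 19
WMA = 245978 / 19 = 12946.21

12946.21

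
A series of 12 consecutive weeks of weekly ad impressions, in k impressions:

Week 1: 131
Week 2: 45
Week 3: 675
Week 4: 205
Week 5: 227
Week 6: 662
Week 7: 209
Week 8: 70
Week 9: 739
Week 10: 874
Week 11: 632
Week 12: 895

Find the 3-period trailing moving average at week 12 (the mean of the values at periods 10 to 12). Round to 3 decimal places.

800.333

Sum of periods 10–12: 874 + 632 + 895 = 2401
Divide by 3: 2401 / 3 = 800.333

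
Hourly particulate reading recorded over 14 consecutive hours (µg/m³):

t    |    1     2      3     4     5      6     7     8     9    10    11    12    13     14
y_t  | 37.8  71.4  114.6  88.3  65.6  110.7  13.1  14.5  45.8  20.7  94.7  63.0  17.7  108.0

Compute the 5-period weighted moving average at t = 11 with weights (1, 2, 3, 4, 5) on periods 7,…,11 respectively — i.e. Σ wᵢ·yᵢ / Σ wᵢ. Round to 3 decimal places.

Weighted sum: 1·13.1 + 2·14.5 + 3·45.8 + 4·20.7 + 5·94.7 = 13.1 + 29.0 + 137.4 + 82.8 + 473.5 = 735.8
Weight total: 1 + 2 + 3 + 4 + 5 = 15
WMA = 735.8 / 15 = 49.053

49.053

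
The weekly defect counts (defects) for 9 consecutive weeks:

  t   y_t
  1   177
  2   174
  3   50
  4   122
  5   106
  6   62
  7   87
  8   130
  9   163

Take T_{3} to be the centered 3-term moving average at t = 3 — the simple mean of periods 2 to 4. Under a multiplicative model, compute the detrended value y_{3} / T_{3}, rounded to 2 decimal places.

Trend T_3 = (174 + 50 + 122) / 3 = 346/3 = 115.3333
Ratio to trend: 50 / 115.3333 = 0.43

0.43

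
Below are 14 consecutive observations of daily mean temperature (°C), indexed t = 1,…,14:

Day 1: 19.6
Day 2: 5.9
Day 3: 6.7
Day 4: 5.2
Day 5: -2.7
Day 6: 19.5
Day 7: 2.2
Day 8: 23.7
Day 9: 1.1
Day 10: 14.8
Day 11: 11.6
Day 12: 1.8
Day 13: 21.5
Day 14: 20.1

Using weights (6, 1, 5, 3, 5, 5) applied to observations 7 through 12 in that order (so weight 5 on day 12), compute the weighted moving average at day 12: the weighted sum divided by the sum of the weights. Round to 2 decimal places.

6.15

Weighted sum: 6·2.2 + 1·23.7 + 5·1.1 + 3·14.8 + 5·11.6 + 5·1.8 = 13.2 + 23.7 + 5.5 + 44.4 + 58.0 + 9.0 = 153.8
Weight total: 6 + 1 + 5 + 3 + 5 + 5 = 25
WMA = 153.8 / 25 = 6.15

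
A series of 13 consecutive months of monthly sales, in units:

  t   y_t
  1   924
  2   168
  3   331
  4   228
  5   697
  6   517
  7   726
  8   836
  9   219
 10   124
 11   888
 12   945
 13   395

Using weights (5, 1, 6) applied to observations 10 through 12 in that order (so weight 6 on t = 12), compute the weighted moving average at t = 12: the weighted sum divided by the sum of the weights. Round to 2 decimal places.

Weighted sum: 5·124 + 1·888 + 6·945 = 620 + 888 + 5670 = 7178
Weight total: 5 + 1 + 6 = 12
WMA = 7178 / 12 = 598.17

598.17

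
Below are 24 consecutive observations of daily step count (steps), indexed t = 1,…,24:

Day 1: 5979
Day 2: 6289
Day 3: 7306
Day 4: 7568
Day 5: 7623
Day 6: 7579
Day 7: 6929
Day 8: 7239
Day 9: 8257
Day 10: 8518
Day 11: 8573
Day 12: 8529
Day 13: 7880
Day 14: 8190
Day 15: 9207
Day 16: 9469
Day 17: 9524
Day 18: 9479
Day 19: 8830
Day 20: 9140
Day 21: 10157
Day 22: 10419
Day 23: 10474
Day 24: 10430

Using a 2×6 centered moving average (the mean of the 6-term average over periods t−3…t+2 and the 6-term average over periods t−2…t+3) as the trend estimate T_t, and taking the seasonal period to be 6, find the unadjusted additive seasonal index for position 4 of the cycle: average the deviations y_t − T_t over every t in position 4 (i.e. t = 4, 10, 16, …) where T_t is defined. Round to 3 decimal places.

Season position 4 occurs at t = 4, 10, 16 (where T_t is defined).
t=4: T_4 = 7136.50000; y_4 − T_4 = 7568 − 7136.50000 = 431.50000
t=10: T_10 = 8086.75000; y_10 − T_10 = 8518 − 8086.75000 = 431.25000
t=16: T_16 = 9037.33333; y_16 − T_16 = 9469 − 9037.33333 = 431.66667
Mean deviation: (431.50000 + 431.25000 + 431.66667) / 3 = 431.472

431.472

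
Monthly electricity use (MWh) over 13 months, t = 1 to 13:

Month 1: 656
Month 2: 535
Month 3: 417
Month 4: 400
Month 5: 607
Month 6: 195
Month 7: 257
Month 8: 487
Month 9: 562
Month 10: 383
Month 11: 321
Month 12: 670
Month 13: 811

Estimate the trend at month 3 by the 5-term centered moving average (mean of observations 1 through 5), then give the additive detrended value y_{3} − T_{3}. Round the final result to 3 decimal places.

-106.000

Trend T_3 = (656 + 535 + 417 + 400 + 607) / 5 = 2615/5 = 523.00000
Detrended value: 417 − 523.00000 = -106.000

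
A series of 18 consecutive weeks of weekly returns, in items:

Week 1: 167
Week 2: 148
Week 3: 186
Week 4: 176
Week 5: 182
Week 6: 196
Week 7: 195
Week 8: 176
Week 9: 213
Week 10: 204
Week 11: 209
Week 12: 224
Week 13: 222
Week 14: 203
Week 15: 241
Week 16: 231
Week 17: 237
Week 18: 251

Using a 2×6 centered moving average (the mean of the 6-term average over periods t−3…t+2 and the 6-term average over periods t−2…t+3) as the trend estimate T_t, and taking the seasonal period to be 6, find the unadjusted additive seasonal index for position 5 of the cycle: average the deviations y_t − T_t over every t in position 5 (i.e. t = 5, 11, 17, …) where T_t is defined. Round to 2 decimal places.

-1.04

Season position 5 occurs at t = 5, 11 (where T_t is defined).
t=5: T_5 = 182.8333; y_5 − T_5 = 182 − 182.8333 = -0.8333
t=11: T_11 = 210.2500; y_11 − T_11 = 209 − 210.2500 = -1.2500
Mean deviation: (-0.8333 + -1.2500) / 2 = -1.04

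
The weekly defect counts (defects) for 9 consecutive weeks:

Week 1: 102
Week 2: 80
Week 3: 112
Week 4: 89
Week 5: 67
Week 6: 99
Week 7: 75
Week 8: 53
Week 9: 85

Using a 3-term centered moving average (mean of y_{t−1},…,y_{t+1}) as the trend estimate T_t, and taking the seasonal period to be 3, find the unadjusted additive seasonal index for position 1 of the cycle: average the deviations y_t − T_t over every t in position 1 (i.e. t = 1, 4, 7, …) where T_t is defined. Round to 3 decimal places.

-0.500

Season position 1 occurs at t = 4, 7 (where T_t is defined).
t=4: T_4 = 89.33333; y_4 − T_4 = 89 − 89.33333 = -0.33333
t=7: T_7 = 75.66667; y_7 − T_7 = 75 − 75.66667 = -0.66667
Mean deviation: (-0.33333 + -0.66667) / 2 = -0.500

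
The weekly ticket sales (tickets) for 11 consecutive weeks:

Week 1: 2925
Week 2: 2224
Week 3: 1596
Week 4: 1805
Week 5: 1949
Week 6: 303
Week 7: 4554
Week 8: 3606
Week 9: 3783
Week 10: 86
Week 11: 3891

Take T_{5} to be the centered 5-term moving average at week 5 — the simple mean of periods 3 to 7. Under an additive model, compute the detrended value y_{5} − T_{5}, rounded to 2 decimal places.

Trend T_5 = (1596 + 1805 + 1949 + 303 + 4554) / 5 = 10207/5 = 2041.4000
Detrended value: 1949 − 2041.4000 = -92.40

-92.40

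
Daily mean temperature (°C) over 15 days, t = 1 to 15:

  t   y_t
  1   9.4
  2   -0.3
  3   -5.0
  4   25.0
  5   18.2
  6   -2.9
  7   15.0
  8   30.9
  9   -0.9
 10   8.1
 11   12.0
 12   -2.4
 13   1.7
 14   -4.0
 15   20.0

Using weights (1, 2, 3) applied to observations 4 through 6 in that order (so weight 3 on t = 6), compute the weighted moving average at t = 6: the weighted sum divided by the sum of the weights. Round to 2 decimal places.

Weighted sum: 1·25.0 + 2·18.2 + 3·-2.9 = 25.0 + 36.4 + -8.7 = 52.7
Weight total: 1 + 2 + 3 = 6
WMA = 52.7 / 6 = 8.78

8.78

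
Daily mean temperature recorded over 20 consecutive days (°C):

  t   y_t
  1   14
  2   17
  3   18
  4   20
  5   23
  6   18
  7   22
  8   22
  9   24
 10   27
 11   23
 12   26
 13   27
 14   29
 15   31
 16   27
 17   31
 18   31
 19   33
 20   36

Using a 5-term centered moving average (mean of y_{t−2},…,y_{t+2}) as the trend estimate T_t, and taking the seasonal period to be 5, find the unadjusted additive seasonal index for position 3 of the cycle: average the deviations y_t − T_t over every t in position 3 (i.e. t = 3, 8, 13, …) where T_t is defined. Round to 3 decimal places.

Season position 3 occurs at t = 3, 8, 13, 18 (where T_t is defined).
t=3: T_3 = 18.40000; y_3 − T_3 = 18 − 18.40000 = -0.40000
t=8: T_8 = 22.60000; y_8 − T_8 = 22 − 22.60000 = -0.60000
t=13: T_13 = 27.20000; y_13 − T_13 = 27 − 27.20000 = -0.20000
t=18: T_18 = 31.60000; y_18 − T_18 = 31 − 31.60000 = -0.60000
Mean deviation: (-0.40000 + -0.60000 + -0.20000 + -0.60000) / 4 = -0.450

-0.450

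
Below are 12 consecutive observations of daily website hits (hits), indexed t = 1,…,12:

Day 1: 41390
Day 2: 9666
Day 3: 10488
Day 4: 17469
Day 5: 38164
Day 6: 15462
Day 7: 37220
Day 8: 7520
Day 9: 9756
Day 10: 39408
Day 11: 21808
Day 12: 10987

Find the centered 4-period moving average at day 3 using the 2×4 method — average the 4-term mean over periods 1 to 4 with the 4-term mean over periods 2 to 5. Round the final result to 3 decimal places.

Sum over 1–4: 41390 + 9666 + 10488 + 17469 = 79013
Sum over 2–5: 9666 + 10488 + 17469 + 38164 = 75787
CMA at t=3 = (79013 + 75787) / (2·4) = 154800 / 8 = 19350.000

19350.000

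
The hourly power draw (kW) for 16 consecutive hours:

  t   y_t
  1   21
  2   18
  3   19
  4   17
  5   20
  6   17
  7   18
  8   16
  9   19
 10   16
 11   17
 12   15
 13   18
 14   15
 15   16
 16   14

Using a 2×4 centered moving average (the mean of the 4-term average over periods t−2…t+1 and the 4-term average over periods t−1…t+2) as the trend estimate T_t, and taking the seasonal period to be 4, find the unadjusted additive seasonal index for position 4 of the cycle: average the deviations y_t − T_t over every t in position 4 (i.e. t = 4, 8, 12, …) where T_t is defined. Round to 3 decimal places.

Season position 4 occurs at t = 4, 8, 12 (where T_t is defined).
t=4: T_4 = 18.37500; y_4 − T_4 = 17 − 18.37500 = -1.37500
t=8: T_8 = 17.37500; y_8 − T_8 = 16 − 17.37500 = -1.37500
t=12: T_12 = 16.37500; y_12 − T_12 = 15 − 16.37500 = -1.37500
Mean deviation: (-1.37500 + -1.37500 + -1.37500) / 3 = -1.375

-1.375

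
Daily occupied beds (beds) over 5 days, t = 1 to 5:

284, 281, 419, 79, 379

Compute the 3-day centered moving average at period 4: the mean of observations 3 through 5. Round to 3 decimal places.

Sum of periods 3–5: 419 + 79 + 379 = 877
Divide by 3: 877 / 3 = 292.333

292.333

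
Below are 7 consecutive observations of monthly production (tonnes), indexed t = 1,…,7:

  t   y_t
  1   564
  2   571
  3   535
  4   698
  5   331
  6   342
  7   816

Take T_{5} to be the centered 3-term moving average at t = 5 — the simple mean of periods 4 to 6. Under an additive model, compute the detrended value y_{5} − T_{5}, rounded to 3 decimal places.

Trend T_5 = (698 + 331 + 342) / 3 = 1371/3 = 457.00000
Detrended value: 331 − 457.00000 = -126.000

-126.000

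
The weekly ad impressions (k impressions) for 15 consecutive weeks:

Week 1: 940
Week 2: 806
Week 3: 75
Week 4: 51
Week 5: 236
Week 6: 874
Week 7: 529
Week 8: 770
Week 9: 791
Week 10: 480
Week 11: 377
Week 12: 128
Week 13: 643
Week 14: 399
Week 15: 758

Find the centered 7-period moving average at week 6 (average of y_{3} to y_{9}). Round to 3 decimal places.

475.143

Sum of periods 3–9: 75 + 51 + 236 + 874 + 529 + 770 + 791 = 3326
Divide by 7: 3326 / 7 = 475.143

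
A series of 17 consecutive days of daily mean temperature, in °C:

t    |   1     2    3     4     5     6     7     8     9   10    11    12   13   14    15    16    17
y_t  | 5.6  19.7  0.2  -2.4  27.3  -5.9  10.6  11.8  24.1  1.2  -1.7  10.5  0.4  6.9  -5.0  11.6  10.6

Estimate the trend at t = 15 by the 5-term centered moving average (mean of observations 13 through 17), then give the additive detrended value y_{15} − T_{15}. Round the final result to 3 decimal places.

-9.900

Trend T_15 = (0.4 + 6.9 + (-5.0) + 11.6 + 10.6) / 5 = 24.5/5 = 4.90000
Detrended value: -5.0 − 4.90000 = -9.900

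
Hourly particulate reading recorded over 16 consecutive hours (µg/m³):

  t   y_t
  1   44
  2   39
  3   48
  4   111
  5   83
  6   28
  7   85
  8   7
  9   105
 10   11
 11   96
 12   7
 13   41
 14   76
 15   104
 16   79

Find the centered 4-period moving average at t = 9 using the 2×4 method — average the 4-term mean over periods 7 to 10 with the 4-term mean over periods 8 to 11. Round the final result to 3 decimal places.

53.375

Sum over 7–10: 85 + 7 + 105 + 11 = 208
Sum over 8–11: 7 + 105 + 11 + 96 = 219
CMA at t=9 = (208 + 219) / (2·4) = 427 / 8 = 53.375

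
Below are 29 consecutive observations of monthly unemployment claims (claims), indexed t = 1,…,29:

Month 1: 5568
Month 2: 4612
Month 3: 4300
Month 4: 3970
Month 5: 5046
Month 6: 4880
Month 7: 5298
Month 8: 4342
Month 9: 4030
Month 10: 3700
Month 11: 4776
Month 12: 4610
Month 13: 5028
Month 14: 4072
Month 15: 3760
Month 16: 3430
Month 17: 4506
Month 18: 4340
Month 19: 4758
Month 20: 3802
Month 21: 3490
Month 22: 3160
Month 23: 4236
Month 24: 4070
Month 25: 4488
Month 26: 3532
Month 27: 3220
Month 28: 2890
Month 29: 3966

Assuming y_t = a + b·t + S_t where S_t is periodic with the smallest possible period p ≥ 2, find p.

First differences y_{t+1} − y_t: -956, -312, -330, 1076, -166, 418, -956, -312, -330, 1076, -166, 418, -956, -312, …
The difference pattern repeats every 6 terms and not for any smaller step, so p = 6.

6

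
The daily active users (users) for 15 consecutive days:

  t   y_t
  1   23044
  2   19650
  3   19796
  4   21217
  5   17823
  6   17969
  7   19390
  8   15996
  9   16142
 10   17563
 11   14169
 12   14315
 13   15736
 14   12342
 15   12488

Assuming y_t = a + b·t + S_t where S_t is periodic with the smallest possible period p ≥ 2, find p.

First differences y_{t+1} − y_t: -3394, 146, 1421, -3394, 146, 1421, -3394, 146, …
The difference pattern repeats every 3 terms and not for any smaller step, so p = 3.

3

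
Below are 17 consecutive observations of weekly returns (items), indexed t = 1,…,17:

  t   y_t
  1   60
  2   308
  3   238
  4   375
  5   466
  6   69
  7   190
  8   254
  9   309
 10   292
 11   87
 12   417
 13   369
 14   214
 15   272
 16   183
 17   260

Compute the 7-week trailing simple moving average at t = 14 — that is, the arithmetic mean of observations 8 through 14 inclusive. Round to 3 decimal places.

277.429

Sum of periods 8–14: 254 + 309 + 292 + 87 + 417 + 369 + 214 = 1942
Divide by 7: 1942 / 7 = 277.429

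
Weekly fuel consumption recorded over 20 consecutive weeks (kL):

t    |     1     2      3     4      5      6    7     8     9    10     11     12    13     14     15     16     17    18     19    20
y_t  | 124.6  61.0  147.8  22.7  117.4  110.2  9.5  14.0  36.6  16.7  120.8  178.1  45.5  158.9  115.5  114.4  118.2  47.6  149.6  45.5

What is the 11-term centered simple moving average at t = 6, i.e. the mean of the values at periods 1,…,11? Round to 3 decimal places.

Sum of periods 1–11: 124.6 + 61.0 + 147.8 + 22.7 + 117.4 + 110.2 + 9.5 + 14.0 + 36.6 + 16.7 + 120.8 = 781.3
Divide by 11: 781.3 / 11 = 71.027

71.027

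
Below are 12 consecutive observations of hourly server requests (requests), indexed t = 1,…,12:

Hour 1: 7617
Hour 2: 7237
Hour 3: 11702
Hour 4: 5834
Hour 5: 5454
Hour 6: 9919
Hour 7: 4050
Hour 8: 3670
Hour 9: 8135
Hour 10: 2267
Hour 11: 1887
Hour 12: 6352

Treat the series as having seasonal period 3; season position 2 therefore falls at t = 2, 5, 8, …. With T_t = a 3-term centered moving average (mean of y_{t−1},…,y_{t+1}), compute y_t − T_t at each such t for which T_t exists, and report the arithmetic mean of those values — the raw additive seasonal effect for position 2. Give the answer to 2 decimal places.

Season position 2 occurs at t = 2, 5, 8, 11 (where T_t is defined).
t=2: T_2 = 8852.0000; y_2 − T_2 = 7237 − 8852.0000 = -1615.0000
t=5: T_5 = 7069.0000; y_5 − T_5 = 5454 − 7069.0000 = -1615.0000
t=8: T_8 = 5285.0000; y_8 − T_8 = 3670 − 5285.0000 = -1615.0000
t=11: T_11 = 3502.0000; y_11 − T_11 = 1887 − 3502.0000 = -1615.0000
Mean deviation: (-1615.0000 + -1615.0000 + -1615.0000 + -1615.0000) / 4 = -1615.00

-1615.00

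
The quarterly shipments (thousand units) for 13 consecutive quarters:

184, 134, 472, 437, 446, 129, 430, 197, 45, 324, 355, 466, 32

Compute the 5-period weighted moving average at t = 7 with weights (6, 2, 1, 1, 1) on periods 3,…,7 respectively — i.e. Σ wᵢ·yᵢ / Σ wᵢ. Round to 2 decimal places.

428.27

Weighted sum: 6·472 + 2·437 + 1·446 + 1·129 + 1·430 = 2832 + 874 + 446 + 129 + 430 = 4711
Weight total: 6 + 2 + 1 + 1 + 1 = 11
WMA = 4711 / 11 = 428.27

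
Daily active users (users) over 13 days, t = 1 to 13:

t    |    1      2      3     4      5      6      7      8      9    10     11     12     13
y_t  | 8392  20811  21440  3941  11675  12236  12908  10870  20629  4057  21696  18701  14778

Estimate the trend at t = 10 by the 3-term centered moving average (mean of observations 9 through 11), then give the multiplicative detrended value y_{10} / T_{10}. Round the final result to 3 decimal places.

0.262

Trend T_10 = (20629 + 4057 + 21696) / 3 = 46382/3 = 15460.66667
Ratio to trend: 4057 / 15460.66667 = 0.262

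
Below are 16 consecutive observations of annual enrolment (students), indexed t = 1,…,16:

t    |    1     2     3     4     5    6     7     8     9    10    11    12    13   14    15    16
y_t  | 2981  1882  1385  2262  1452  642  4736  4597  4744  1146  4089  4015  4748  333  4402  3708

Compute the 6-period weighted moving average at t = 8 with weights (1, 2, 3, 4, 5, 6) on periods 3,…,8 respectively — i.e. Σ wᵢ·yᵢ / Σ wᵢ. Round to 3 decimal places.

3052.143

Weighted sum: 1·1385 + 2·2262 + 3·1452 + 4·642 + 5·4736 + 6·4597 = 1385 + 4524 + 4356 + 2568 + 23680 + 27582 = 64095
Weight total: 1 + 2 + 3 + 4 + 5 + 6 = 21
WMA = 64095 / 21 = 3052.143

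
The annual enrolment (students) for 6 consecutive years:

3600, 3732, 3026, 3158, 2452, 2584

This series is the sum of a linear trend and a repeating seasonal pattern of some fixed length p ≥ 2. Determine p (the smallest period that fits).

2

First differences y_{t+1} − y_t: 132, -706, 132, -706, 132, …
The difference pattern repeats every 2 terms and not for any smaller step, so p = 2.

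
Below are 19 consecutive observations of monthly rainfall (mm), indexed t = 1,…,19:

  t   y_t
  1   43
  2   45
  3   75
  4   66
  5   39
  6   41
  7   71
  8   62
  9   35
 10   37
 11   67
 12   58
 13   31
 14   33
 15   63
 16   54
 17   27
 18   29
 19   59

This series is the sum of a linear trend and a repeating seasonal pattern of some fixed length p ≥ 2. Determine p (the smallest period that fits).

4

First differences y_{t+1} − y_t: 2, 30, -9, -27, 2, 30, -9, -27, 2, 30, …
The difference pattern repeats every 4 terms and not for any smaller step, so p = 4.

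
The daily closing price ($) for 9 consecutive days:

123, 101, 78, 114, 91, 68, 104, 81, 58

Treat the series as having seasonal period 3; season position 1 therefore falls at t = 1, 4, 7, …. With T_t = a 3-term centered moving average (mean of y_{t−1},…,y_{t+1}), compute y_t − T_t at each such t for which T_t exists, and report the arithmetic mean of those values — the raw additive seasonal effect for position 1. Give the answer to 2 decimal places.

19.67

Season position 1 occurs at t = 4, 7 (where T_t is defined).
t=4: T_4 = 94.3333; y_4 − T_4 = 114 − 94.3333 = 19.6667
t=7: T_7 = 84.3333; y_7 − T_7 = 104 − 84.3333 = 19.6667
Mean deviation: (19.6667 + 19.6667) / 2 = 19.67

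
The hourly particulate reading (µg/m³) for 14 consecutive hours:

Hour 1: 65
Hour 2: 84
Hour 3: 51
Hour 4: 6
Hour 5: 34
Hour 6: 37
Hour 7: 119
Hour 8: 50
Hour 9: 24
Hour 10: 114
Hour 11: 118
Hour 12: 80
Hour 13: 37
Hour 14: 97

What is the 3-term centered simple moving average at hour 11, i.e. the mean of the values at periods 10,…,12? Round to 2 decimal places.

Sum of periods 10–12: 114 + 118 + 80 = 312
Divide by 3: 312 / 3 = 104.00

104.00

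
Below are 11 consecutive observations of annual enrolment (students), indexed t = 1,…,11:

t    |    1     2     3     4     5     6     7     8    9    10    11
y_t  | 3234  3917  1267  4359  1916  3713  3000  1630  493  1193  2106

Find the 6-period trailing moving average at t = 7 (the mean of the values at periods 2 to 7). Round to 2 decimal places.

3028.67

Sum of periods 2–7: 3917 + 1267 + 4359 + 1916 + 3713 + 3000 = 18172
Divide by 6: 18172 / 6 = 3028.67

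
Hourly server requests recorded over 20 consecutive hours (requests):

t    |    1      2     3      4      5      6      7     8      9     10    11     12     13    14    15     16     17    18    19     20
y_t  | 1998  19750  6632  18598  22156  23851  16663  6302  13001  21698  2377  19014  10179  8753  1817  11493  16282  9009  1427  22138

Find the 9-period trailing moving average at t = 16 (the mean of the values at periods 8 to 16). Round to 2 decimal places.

Sum of periods 8–16: 6302 + 13001 + 21698 + 2377 + 19014 + 10179 + 8753 + 1817 + 11493 = 94634
Divide by 9: 94634 / 9 = 10514.89

10514.89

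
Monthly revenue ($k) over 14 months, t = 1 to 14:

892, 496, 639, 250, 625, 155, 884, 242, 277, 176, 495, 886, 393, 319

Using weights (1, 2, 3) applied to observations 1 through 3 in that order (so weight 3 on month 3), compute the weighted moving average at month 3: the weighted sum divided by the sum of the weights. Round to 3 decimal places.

633.500

Weighted sum: 1·892 + 2·496 + 3·639 = 892 + 992 + 1917 = 3801
Weight total: 1 + 2 + 3 = 6
WMA = 3801 / 6 = 633.500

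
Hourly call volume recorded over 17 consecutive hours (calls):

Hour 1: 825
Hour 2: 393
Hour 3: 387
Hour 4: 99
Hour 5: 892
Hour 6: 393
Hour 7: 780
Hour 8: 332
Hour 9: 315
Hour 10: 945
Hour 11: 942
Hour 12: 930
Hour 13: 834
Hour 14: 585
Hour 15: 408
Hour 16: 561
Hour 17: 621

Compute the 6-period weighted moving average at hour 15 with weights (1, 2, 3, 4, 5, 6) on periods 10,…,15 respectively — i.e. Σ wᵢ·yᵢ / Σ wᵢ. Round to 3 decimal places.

682.286

Weighted sum: 1·945 + 2·942 + 3·930 + 4·834 + 5·585 + 6·408 = 945 + 1884 + 2790 + 3336 + 2925 + 2448 = 14328
Weight total: 1 + 2 + 3 + 4 + 5 + 6 = 21
WMA = 14328 / 21 = 682.286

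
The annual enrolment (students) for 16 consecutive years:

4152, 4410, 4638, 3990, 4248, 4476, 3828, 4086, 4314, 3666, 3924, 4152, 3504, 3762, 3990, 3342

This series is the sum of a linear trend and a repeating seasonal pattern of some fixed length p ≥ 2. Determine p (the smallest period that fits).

3

First differences y_{t+1} − y_t: 258, 228, -648, 258, 228, -648, 258, 228, …
The difference pattern repeats every 3 terms and not for any smaller step, so p = 3.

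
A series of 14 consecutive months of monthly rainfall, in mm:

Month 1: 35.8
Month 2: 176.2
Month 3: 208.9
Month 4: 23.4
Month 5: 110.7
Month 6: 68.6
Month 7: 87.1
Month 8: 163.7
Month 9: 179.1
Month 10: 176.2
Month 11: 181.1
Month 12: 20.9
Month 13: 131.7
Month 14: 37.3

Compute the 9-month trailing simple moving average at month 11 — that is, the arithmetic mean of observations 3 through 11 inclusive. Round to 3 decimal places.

133.200

Sum of periods 3–11: 208.9 + 23.4 + 110.7 + 68.6 + 87.1 + 163.7 + 179.1 + 176.2 + 181.1 = 1198.8
Divide by 9: 1198.8 / 9 = 133.200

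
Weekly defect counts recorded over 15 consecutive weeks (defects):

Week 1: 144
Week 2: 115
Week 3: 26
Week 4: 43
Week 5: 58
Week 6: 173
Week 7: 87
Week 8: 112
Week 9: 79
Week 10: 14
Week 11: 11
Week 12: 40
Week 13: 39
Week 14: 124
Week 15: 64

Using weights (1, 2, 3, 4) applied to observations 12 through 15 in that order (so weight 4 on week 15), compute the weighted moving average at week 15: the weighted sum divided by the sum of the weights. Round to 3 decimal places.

74.600

Weighted sum: 1·40 + 2·39 + 3·124 + 4·64 = 40 + 78 + 372 + 256 = 746
Weight total: 1 + 2 + 3 + 4 = 10
WMA = 746 / 10 = 74.600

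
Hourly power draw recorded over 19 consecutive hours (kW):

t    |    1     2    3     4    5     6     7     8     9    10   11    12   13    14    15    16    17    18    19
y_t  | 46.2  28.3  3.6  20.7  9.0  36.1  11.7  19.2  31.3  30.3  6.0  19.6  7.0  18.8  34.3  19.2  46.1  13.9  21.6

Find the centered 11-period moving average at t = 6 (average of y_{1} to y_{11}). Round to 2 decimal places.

22.04

Sum of periods 1–11: 46.2 + 28.3 + 3.6 + 20.7 + 9.0 + 36.1 + 11.7 + 19.2 + 31.3 + 30.3 + 6.0 = 242.4
Divide by 11: 242.4 / 11 = 22.04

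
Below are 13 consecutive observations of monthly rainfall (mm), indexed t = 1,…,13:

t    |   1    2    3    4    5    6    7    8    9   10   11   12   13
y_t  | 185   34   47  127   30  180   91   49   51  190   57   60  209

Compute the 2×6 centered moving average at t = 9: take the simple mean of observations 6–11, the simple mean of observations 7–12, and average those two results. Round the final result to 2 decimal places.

93.00

Sum over 6–11: 180 + 91 + 49 + 51 + 190 + 57 = 618
Sum over 7–12: 91 + 49 + 51 + 190 + 57 + 60 = 498
CMA at t=9 = (618 + 498) / (2·6) = 1116 / 12 = 93.00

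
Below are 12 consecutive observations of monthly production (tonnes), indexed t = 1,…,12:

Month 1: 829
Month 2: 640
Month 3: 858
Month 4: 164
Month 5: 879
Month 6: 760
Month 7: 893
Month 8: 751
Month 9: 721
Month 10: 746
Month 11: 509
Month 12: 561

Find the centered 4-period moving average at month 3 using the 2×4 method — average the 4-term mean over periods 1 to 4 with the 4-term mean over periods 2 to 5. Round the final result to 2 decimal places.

629.00

Sum over 1–4: 829 + 640 + 858 + 164 = 2491
Sum over 2–5: 640 + 858 + 164 + 879 = 2541
CMA at t=3 = (2491 + 2541) / (2·4) = 5032 / 8 = 629.00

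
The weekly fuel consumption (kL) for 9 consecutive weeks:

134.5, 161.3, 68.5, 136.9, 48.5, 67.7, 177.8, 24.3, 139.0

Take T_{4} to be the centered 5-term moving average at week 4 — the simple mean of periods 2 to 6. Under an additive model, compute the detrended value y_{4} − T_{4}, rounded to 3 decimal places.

Trend T_4 = (161.3 + 68.5 + 136.9 + 48.5 + 67.7) / 5 = 482.9/5 = 96.58000
Detrended value: 136.9 − 96.58000 = 40.320

40.320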